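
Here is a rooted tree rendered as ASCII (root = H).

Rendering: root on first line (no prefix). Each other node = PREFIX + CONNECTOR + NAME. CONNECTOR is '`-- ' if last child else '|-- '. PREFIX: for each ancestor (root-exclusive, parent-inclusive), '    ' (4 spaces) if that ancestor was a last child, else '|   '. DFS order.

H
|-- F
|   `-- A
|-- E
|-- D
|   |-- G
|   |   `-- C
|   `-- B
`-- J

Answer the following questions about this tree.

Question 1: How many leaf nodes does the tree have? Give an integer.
Answer: 5

Derivation:
Leaves (nodes with no children): A, B, C, E, J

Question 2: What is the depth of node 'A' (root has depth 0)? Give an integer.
Path from root to A: H -> F -> A
Depth = number of edges = 2

Answer: 2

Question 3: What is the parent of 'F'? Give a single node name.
Answer: H

Derivation:
Scan adjacency: F appears as child of H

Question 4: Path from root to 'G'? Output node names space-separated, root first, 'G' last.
Answer: H D G

Derivation:
Walk down from root: H -> D -> G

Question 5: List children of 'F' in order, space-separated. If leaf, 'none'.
Node F's children (from adjacency): A

Answer: A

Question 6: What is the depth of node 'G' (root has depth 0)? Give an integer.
Answer: 2

Derivation:
Path from root to G: H -> D -> G
Depth = number of edges = 2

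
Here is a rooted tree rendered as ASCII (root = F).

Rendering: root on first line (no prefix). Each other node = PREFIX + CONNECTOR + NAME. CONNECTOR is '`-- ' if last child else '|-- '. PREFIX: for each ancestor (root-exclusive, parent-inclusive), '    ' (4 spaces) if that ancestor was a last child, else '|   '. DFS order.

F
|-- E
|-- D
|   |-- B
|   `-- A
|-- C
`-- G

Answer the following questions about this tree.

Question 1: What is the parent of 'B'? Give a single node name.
Answer: D

Derivation:
Scan adjacency: B appears as child of D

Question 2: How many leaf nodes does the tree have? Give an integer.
Leaves (nodes with no children): A, B, C, E, G

Answer: 5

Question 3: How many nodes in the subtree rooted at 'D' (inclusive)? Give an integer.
Answer: 3

Derivation:
Subtree rooted at D contains: A, B, D
Count = 3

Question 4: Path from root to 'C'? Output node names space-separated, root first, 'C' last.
Walk down from root: F -> C

Answer: F C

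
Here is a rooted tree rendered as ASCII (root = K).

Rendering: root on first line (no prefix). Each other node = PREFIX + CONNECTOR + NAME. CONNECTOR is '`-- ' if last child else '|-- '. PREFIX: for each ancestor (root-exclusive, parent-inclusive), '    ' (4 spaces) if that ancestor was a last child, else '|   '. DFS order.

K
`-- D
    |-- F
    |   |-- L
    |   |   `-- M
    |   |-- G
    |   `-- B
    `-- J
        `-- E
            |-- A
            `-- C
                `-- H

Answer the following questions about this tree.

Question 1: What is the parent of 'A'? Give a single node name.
Answer: E

Derivation:
Scan adjacency: A appears as child of E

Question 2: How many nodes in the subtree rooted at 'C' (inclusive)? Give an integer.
Subtree rooted at C contains: C, H
Count = 2

Answer: 2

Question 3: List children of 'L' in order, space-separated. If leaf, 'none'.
Answer: M

Derivation:
Node L's children (from adjacency): M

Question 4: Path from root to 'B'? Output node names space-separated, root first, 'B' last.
Answer: K D F B

Derivation:
Walk down from root: K -> D -> F -> B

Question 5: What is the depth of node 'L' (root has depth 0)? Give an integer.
Answer: 3

Derivation:
Path from root to L: K -> D -> F -> L
Depth = number of edges = 3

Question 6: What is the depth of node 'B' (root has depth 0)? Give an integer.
Answer: 3

Derivation:
Path from root to B: K -> D -> F -> B
Depth = number of edges = 3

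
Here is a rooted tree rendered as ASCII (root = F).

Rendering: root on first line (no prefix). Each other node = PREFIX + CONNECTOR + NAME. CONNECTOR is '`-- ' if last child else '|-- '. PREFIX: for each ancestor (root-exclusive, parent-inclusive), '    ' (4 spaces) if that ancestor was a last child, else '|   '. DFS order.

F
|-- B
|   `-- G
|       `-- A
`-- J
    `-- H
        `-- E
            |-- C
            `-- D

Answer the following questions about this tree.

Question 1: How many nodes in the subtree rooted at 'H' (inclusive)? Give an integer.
Answer: 4

Derivation:
Subtree rooted at H contains: C, D, E, H
Count = 4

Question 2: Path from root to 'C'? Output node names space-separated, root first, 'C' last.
Walk down from root: F -> J -> H -> E -> C

Answer: F J H E C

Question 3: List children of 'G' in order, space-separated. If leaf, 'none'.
Answer: A

Derivation:
Node G's children (from adjacency): A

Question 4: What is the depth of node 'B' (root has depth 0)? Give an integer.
Path from root to B: F -> B
Depth = number of edges = 1

Answer: 1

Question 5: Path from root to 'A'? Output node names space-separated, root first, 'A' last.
Walk down from root: F -> B -> G -> A

Answer: F B G A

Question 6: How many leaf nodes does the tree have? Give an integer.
Leaves (nodes with no children): A, C, D

Answer: 3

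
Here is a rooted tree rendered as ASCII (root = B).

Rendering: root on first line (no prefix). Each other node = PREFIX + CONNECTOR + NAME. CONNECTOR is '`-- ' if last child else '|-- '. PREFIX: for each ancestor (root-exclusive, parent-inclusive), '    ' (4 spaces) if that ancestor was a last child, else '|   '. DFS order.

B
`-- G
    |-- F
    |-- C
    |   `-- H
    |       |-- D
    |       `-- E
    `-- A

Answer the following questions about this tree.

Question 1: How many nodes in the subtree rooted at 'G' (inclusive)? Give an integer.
Answer: 7

Derivation:
Subtree rooted at G contains: A, C, D, E, F, G, H
Count = 7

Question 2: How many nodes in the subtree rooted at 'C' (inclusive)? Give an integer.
Subtree rooted at C contains: C, D, E, H
Count = 4

Answer: 4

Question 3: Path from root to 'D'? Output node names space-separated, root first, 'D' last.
Walk down from root: B -> G -> C -> H -> D

Answer: B G C H D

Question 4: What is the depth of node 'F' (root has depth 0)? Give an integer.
Path from root to F: B -> G -> F
Depth = number of edges = 2

Answer: 2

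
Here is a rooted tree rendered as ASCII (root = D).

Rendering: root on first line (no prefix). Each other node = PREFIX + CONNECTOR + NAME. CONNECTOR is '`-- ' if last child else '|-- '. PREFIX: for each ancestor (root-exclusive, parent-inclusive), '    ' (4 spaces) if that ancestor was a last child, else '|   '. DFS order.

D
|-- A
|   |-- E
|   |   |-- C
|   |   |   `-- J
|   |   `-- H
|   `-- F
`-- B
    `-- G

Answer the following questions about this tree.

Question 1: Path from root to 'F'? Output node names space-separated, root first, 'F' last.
Answer: D A F

Derivation:
Walk down from root: D -> A -> F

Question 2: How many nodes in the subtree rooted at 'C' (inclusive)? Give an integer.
Subtree rooted at C contains: C, J
Count = 2

Answer: 2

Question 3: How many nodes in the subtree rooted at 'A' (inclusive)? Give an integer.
Answer: 6

Derivation:
Subtree rooted at A contains: A, C, E, F, H, J
Count = 6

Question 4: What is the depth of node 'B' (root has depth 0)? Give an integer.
Answer: 1

Derivation:
Path from root to B: D -> B
Depth = number of edges = 1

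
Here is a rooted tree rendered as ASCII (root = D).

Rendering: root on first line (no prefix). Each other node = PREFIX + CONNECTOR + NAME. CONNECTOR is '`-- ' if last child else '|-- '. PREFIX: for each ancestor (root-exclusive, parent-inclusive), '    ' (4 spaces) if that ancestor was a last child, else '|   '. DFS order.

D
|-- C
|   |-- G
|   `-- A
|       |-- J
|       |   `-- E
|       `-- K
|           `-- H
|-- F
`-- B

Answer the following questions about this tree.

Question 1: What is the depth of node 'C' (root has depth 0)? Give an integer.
Answer: 1

Derivation:
Path from root to C: D -> C
Depth = number of edges = 1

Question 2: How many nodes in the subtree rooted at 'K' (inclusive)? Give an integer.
Answer: 2

Derivation:
Subtree rooted at K contains: H, K
Count = 2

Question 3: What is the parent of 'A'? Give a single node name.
Scan adjacency: A appears as child of C

Answer: C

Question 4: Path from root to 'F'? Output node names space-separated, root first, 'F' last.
Walk down from root: D -> F

Answer: D F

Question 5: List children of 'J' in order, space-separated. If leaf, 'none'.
Node J's children (from adjacency): E

Answer: E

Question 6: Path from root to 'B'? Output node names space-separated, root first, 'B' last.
Answer: D B

Derivation:
Walk down from root: D -> B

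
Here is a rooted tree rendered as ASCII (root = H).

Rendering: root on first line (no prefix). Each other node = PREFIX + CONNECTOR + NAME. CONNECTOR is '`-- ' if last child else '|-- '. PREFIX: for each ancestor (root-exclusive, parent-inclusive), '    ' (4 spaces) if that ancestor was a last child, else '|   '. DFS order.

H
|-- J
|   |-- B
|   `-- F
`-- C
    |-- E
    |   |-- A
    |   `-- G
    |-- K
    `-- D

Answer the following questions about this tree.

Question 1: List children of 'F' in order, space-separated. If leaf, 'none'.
Node F's children (from adjacency): (leaf)

Answer: none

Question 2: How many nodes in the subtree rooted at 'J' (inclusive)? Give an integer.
Subtree rooted at J contains: B, F, J
Count = 3

Answer: 3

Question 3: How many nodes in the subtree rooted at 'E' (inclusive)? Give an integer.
Answer: 3

Derivation:
Subtree rooted at E contains: A, E, G
Count = 3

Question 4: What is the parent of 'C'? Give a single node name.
Scan adjacency: C appears as child of H

Answer: H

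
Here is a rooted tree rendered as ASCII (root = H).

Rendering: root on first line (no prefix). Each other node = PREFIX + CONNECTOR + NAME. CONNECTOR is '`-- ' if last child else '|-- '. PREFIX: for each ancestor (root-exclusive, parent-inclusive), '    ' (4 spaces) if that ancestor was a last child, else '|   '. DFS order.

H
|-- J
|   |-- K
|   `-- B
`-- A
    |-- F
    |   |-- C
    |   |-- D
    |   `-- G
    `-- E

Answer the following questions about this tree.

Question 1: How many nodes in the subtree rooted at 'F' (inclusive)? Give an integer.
Answer: 4

Derivation:
Subtree rooted at F contains: C, D, F, G
Count = 4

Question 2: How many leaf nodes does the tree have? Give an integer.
Answer: 6

Derivation:
Leaves (nodes with no children): B, C, D, E, G, K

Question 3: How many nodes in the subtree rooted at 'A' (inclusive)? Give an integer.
Subtree rooted at A contains: A, C, D, E, F, G
Count = 6

Answer: 6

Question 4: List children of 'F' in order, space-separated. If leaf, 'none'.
Node F's children (from adjacency): C, D, G

Answer: C D G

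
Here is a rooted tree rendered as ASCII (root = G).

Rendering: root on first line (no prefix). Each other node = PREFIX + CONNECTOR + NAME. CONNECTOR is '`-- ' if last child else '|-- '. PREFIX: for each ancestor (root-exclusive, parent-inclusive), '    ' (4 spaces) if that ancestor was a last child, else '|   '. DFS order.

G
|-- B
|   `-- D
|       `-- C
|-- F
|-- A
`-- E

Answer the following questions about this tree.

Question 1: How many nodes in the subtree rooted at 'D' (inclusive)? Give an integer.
Subtree rooted at D contains: C, D
Count = 2

Answer: 2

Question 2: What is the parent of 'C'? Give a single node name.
Scan adjacency: C appears as child of D

Answer: D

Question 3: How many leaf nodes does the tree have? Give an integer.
Leaves (nodes with no children): A, C, E, F

Answer: 4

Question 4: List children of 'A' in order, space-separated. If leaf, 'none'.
Node A's children (from adjacency): (leaf)

Answer: none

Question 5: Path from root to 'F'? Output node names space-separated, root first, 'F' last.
Answer: G F

Derivation:
Walk down from root: G -> F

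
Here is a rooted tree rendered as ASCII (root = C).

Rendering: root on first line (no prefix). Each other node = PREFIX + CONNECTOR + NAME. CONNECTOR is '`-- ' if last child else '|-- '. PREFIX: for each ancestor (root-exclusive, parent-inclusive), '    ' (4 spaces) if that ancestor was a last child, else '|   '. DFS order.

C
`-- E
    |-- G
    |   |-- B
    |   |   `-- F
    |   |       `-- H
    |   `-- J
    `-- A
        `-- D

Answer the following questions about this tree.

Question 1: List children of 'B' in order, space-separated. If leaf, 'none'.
Node B's children (from adjacency): F

Answer: F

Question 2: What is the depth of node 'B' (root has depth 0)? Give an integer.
Answer: 3

Derivation:
Path from root to B: C -> E -> G -> B
Depth = number of edges = 3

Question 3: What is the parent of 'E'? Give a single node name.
Scan adjacency: E appears as child of C

Answer: C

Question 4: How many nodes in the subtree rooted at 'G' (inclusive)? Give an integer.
Answer: 5

Derivation:
Subtree rooted at G contains: B, F, G, H, J
Count = 5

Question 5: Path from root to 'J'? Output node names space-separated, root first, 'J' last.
Answer: C E G J

Derivation:
Walk down from root: C -> E -> G -> J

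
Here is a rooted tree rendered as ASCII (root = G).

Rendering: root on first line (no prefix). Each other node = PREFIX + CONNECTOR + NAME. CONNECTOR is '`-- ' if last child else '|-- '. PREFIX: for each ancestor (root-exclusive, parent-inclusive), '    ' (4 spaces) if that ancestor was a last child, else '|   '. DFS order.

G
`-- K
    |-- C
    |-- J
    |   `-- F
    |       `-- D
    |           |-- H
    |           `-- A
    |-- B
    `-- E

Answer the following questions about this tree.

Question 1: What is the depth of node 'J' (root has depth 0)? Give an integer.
Path from root to J: G -> K -> J
Depth = number of edges = 2

Answer: 2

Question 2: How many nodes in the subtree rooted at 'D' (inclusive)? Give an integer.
Subtree rooted at D contains: A, D, H
Count = 3

Answer: 3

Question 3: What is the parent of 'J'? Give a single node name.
Scan adjacency: J appears as child of K

Answer: K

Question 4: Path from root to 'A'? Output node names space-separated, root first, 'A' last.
Walk down from root: G -> K -> J -> F -> D -> A

Answer: G K J F D A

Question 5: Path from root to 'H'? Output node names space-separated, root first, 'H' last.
Walk down from root: G -> K -> J -> F -> D -> H

Answer: G K J F D H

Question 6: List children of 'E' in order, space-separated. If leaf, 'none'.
Answer: none

Derivation:
Node E's children (from adjacency): (leaf)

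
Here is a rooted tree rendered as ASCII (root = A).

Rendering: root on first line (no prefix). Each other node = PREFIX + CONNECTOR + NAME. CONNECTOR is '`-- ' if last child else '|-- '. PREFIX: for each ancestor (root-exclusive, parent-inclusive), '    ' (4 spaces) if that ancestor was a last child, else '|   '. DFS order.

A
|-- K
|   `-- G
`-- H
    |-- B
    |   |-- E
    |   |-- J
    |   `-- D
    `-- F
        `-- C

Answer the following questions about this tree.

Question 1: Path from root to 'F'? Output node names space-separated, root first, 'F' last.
Answer: A H F

Derivation:
Walk down from root: A -> H -> F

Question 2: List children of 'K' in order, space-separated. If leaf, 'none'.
Node K's children (from adjacency): G

Answer: G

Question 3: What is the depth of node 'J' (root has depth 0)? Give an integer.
Path from root to J: A -> H -> B -> J
Depth = number of edges = 3

Answer: 3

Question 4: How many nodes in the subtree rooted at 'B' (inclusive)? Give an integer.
Answer: 4

Derivation:
Subtree rooted at B contains: B, D, E, J
Count = 4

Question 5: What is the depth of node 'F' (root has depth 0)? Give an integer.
Answer: 2

Derivation:
Path from root to F: A -> H -> F
Depth = number of edges = 2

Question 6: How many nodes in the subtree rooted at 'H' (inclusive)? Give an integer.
Answer: 7

Derivation:
Subtree rooted at H contains: B, C, D, E, F, H, J
Count = 7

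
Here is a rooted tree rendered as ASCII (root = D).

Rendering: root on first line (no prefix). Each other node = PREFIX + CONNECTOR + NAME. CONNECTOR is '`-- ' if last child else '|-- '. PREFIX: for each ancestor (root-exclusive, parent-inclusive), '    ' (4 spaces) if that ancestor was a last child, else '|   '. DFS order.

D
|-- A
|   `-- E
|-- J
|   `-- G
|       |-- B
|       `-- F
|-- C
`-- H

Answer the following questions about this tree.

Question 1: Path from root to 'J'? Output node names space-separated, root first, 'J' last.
Walk down from root: D -> J

Answer: D J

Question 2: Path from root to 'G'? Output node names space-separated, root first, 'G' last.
Walk down from root: D -> J -> G

Answer: D J G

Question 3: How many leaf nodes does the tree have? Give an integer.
Answer: 5

Derivation:
Leaves (nodes with no children): B, C, E, F, H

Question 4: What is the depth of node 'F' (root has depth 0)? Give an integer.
Path from root to F: D -> J -> G -> F
Depth = number of edges = 3

Answer: 3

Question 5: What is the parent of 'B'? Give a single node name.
Scan adjacency: B appears as child of G

Answer: G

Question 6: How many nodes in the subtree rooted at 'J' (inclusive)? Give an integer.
Subtree rooted at J contains: B, F, G, J
Count = 4

Answer: 4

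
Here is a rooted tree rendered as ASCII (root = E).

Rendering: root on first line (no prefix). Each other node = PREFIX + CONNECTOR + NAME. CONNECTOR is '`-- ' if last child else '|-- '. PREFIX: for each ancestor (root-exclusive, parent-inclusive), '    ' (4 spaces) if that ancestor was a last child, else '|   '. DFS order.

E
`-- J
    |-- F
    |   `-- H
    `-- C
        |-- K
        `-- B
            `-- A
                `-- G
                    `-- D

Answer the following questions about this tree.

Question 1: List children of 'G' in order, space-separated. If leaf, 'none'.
Node G's children (from adjacency): D

Answer: D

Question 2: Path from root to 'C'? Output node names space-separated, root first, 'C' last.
Walk down from root: E -> J -> C

Answer: E J C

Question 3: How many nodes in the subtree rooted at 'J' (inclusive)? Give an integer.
Subtree rooted at J contains: A, B, C, D, F, G, H, J, K
Count = 9

Answer: 9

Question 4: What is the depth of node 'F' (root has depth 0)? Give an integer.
Answer: 2

Derivation:
Path from root to F: E -> J -> F
Depth = number of edges = 2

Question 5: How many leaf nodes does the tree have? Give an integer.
Leaves (nodes with no children): D, H, K

Answer: 3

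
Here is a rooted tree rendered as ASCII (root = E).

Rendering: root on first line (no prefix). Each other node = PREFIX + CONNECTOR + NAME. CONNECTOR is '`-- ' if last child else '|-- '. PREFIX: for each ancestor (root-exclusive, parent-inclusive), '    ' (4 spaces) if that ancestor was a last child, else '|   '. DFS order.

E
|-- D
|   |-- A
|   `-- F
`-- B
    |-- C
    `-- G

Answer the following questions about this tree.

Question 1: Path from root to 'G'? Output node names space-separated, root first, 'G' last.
Answer: E B G

Derivation:
Walk down from root: E -> B -> G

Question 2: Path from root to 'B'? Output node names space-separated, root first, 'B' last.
Walk down from root: E -> B

Answer: E B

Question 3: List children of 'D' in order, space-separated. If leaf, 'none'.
Node D's children (from adjacency): A, F

Answer: A F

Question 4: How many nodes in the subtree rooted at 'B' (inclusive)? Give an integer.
Answer: 3

Derivation:
Subtree rooted at B contains: B, C, G
Count = 3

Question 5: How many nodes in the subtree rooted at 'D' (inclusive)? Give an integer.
Answer: 3

Derivation:
Subtree rooted at D contains: A, D, F
Count = 3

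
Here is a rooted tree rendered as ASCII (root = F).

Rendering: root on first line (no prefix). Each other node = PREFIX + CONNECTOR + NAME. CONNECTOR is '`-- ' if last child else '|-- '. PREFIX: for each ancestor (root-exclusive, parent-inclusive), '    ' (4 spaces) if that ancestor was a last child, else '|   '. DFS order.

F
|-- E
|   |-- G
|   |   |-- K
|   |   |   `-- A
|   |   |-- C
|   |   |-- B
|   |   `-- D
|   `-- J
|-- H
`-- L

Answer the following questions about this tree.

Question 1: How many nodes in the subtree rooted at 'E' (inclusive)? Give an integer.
Subtree rooted at E contains: A, B, C, D, E, G, J, K
Count = 8

Answer: 8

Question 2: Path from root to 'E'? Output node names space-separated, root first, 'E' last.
Walk down from root: F -> E

Answer: F E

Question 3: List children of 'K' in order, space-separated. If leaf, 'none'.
Answer: A

Derivation:
Node K's children (from adjacency): A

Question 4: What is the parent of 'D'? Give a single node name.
Answer: G

Derivation:
Scan adjacency: D appears as child of G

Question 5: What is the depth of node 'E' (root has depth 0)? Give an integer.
Answer: 1

Derivation:
Path from root to E: F -> E
Depth = number of edges = 1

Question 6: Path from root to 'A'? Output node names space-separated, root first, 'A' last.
Answer: F E G K A

Derivation:
Walk down from root: F -> E -> G -> K -> A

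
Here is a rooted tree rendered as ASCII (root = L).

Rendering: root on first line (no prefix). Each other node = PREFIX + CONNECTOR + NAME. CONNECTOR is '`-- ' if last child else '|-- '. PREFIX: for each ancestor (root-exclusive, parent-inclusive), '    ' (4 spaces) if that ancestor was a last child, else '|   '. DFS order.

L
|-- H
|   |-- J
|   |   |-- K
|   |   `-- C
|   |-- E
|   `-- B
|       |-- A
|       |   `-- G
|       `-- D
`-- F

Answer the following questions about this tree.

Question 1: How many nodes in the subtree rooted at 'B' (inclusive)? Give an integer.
Subtree rooted at B contains: A, B, D, G
Count = 4

Answer: 4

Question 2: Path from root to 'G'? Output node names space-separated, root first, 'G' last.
Walk down from root: L -> H -> B -> A -> G

Answer: L H B A G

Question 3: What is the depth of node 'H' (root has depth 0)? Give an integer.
Answer: 1

Derivation:
Path from root to H: L -> H
Depth = number of edges = 1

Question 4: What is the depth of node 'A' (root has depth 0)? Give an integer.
Answer: 3

Derivation:
Path from root to A: L -> H -> B -> A
Depth = number of edges = 3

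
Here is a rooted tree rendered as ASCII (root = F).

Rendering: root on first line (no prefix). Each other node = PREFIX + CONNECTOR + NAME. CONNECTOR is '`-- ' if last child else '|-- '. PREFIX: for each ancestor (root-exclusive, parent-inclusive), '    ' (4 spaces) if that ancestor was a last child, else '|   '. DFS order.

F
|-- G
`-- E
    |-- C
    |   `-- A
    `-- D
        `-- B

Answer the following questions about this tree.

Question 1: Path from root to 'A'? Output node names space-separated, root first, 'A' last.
Walk down from root: F -> E -> C -> A

Answer: F E C A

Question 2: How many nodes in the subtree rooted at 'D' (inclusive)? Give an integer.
Answer: 2

Derivation:
Subtree rooted at D contains: B, D
Count = 2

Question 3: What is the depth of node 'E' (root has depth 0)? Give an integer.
Answer: 1

Derivation:
Path from root to E: F -> E
Depth = number of edges = 1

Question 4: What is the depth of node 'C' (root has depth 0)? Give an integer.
Path from root to C: F -> E -> C
Depth = number of edges = 2

Answer: 2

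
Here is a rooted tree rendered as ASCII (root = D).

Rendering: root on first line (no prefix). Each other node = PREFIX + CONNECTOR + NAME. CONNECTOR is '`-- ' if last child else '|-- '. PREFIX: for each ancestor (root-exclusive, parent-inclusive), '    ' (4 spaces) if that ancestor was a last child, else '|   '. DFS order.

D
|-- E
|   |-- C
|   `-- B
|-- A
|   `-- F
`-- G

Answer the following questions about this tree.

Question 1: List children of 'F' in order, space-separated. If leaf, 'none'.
Answer: none

Derivation:
Node F's children (from adjacency): (leaf)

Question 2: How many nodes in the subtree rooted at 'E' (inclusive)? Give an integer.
Subtree rooted at E contains: B, C, E
Count = 3

Answer: 3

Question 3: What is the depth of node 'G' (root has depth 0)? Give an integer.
Answer: 1

Derivation:
Path from root to G: D -> G
Depth = number of edges = 1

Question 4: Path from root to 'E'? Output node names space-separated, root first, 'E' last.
Answer: D E

Derivation:
Walk down from root: D -> E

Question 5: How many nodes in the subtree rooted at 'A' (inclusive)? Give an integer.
Subtree rooted at A contains: A, F
Count = 2

Answer: 2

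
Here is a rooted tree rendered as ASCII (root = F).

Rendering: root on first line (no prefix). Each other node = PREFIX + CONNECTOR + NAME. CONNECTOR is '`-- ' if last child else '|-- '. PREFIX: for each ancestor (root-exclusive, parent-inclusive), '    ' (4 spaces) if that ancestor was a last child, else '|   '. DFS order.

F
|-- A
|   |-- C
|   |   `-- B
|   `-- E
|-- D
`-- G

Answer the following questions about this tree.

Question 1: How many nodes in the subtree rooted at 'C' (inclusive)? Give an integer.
Answer: 2

Derivation:
Subtree rooted at C contains: B, C
Count = 2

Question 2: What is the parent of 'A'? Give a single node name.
Scan adjacency: A appears as child of F

Answer: F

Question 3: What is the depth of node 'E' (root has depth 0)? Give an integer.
Answer: 2

Derivation:
Path from root to E: F -> A -> E
Depth = number of edges = 2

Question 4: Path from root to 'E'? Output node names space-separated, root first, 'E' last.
Answer: F A E

Derivation:
Walk down from root: F -> A -> E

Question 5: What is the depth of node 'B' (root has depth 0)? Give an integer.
Path from root to B: F -> A -> C -> B
Depth = number of edges = 3

Answer: 3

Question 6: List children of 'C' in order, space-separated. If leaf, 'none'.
Node C's children (from adjacency): B

Answer: B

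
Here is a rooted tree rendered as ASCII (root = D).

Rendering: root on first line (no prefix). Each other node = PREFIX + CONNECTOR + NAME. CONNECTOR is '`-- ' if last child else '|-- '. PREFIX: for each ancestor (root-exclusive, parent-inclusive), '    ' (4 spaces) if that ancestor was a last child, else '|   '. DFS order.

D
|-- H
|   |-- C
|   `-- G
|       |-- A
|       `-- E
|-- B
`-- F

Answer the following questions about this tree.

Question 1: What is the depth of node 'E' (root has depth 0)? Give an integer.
Path from root to E: D -> H -> G -> E
Depth = number of edges = 3

Answer: 3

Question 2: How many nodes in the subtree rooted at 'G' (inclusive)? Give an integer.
Answer: 3

Derivation:
Subtree rooted at G contains: A, E, G
Count = 3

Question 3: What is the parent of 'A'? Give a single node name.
Answer: G

Derivation:
Scan adjacency: A appears as child of G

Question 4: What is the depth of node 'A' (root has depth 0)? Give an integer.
Answer: 3

Derivation:
Path from root to A: D -> H -> G -> A
Depth = number of edges = 3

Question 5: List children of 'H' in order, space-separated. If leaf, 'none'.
Answer: C G

Derivation:
Node H's children (from adjacency): C, G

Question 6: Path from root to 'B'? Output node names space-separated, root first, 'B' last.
Answer: D B

Derivation:
Walk down from root: D -> B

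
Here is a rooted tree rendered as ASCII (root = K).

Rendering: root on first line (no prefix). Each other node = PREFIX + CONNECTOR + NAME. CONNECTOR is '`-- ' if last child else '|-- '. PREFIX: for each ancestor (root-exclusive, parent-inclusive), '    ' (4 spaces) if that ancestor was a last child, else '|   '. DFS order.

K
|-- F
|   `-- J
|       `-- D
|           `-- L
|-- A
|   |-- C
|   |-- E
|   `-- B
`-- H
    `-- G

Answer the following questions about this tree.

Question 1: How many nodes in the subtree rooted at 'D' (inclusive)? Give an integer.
Answer: 2

Derivation:
Subtree rooted at D contains: D, L
Count = 2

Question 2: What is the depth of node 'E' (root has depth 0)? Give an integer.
Answer: 2

Derivation:
Path from root to E: K -> A -> E
Depth = number of edges = 2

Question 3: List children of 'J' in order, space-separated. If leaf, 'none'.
Answer: D

Derivation:
Node J's children (from adjacency): D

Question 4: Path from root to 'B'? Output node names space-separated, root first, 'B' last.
Walk down from root: K -> A -> B

Answer: K A B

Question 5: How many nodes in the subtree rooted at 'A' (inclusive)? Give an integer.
Subtree rooted at A contains: A, B, C, E
Count = 4

Answer: 4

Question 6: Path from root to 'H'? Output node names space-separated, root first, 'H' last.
Answer: K H

Derivation:
Walk down from root: K -> H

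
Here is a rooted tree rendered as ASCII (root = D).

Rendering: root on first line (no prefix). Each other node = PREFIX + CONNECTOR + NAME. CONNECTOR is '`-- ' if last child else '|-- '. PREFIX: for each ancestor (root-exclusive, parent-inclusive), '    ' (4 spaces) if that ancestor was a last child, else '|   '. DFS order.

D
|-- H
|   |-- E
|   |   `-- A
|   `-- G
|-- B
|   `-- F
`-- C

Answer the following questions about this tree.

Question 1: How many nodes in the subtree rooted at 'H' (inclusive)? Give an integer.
Subtree rooted at H contains: A, E, G, H
Count = 4

Answer: 4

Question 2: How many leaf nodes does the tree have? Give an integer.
Leaves (nodes with no children): A, C, F, G

Answer: 4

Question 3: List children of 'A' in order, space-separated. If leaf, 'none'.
Answer: none

Derivation:
Node A's children (from adjacency): (leaf)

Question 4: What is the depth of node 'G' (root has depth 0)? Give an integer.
Answer: 2

Derivation:
Path from root to G: D -> H -> G
Depth = number of edges = 2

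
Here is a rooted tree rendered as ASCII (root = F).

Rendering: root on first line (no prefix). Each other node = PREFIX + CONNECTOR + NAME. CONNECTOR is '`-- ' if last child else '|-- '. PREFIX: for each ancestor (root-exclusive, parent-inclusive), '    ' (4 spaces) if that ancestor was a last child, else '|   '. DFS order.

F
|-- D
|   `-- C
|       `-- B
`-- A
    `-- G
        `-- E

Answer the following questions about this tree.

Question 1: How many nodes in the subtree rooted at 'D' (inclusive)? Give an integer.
Answer: 3

Derivation:
Subtree rooted at D contains: B, C, D
Count = 3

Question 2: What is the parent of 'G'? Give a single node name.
Scan adjacency: G appears as child of A

Answer: A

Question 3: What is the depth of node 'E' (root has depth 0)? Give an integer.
Answer: 3

Derivation:
Path from root to E: F -> A -> G -> E
Depth = number of edges = 3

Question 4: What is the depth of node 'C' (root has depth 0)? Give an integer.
Path from root to C: F -> D -> C
Depth = number of edges = 2

Answer: 2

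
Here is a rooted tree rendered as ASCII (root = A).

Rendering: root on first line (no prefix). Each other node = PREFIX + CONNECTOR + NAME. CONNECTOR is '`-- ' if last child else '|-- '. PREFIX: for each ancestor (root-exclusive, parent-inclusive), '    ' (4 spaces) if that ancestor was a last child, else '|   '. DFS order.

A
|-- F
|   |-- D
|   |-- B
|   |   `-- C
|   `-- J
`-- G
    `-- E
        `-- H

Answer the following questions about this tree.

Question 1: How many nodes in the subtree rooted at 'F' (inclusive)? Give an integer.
Answer: 5

Derivation:
Subtree rooted at F contains: B, C, D, F, J
Count = 5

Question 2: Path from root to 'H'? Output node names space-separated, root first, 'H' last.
Walk down from root: A -> G -> E -> H

Answer: A G E H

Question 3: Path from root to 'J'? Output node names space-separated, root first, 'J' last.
Walk down from root: A -> F -> J

Answer: A F J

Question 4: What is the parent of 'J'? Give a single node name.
Scan adjacency: J appears as child of F

Answer: F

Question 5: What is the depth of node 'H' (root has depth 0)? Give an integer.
Answer: 3

Derivation:
Path from root to H: A -> G -> E -> H
Depth = number of edges = 3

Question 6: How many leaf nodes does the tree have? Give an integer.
Answer: 4

Derivation:
Leaves (nodes with no children): C, D, H, J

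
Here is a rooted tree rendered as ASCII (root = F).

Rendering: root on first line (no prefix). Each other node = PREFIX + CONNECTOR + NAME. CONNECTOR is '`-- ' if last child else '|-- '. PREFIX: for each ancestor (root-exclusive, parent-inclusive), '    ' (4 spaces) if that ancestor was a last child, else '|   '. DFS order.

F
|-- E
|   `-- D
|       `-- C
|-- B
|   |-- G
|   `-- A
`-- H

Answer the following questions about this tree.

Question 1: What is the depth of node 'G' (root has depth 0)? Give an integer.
Answer: 2

Derivation:
Path from root to G: F -> B -> G
Depth = number of edges = 2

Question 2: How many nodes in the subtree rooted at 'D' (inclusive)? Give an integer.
Answer: 2

Derivation:
Subtree rooted at D contains: C, D
Count = 2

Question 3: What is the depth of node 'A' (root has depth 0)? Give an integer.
Path from root to A: F -> B -> A
Depth = number of edges = 2

Answer: 2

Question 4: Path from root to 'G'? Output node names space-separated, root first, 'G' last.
Walk down from root: F -> B -> G

Answer: F B G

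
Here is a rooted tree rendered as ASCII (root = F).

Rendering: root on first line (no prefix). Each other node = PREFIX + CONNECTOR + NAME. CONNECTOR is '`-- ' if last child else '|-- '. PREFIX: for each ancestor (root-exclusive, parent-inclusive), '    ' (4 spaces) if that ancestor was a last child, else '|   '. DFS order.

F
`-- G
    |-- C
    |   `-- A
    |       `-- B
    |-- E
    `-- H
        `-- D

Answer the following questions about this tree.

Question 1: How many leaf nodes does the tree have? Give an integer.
Leaves (nodes with no children): B, D, E

Answer: 3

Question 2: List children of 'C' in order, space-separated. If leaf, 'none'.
Answer: A

Derivation:
Node C's children (from adjacency): A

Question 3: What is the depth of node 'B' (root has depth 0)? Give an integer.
Answer: 4

Derivation:
Path from root to B: F -> G -> C -> A -> B
Depth = number of edges = 4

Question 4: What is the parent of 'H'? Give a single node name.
Scan adjacency: H appears as child of G

Answer: G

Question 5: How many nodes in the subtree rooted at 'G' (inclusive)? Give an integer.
Answer: 7

Derivation:
Subtree rooted at G contains: A, B, C, D, E, G, H
Count = 7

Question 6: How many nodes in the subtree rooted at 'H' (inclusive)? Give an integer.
Subtree rooted at H contains: D, H
Count = 2

Answer: 2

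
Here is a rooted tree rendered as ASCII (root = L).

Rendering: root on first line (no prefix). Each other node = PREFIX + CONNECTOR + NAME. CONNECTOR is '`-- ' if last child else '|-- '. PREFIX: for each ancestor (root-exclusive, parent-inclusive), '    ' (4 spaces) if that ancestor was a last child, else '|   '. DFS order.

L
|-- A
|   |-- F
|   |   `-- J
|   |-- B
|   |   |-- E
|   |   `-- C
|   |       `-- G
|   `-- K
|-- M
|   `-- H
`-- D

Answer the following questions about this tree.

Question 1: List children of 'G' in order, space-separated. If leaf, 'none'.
Node G's children (from adjacency): (leaf)

Answer: none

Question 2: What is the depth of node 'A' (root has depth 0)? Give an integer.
Answer: 1

Derivation:
Path from root to A: L -> A
Depth = number of edges = 1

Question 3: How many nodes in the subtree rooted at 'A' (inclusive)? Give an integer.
Subtree rooted at A contains: A, B, C, E, F, G, J, K
Count = 8

Answer: 8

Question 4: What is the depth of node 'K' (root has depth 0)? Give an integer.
Path from root to K: L -> A -> K
Depth = number of edges = 2

Answer: 2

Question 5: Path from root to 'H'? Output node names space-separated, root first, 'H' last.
Answer: L M H

Derivation:
Walk down from root: L -> M -> H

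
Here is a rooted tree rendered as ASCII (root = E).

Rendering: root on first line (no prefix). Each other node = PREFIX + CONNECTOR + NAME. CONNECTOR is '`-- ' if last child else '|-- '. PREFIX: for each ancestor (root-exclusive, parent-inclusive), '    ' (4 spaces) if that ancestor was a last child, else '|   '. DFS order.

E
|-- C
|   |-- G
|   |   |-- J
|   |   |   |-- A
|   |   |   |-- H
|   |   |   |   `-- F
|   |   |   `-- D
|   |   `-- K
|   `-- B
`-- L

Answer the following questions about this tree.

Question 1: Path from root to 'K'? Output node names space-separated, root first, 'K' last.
Answer: E C G K

Derivation:
Walk down from root: E -> C -> G -> K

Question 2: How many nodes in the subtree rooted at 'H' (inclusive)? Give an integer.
Subtree rooted at H contains: F, H
Count = 2

Answer: 2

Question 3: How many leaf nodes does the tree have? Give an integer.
Leaves (nodes with no children): A, B, D, F, K, L

Answer: 6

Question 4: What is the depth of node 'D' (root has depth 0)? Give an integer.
Path from root to D: E -> C -> G -> J -> D
Depth = number of edges = 4

Answer: 4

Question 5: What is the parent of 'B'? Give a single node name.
Scan adjacency: B appears as child of C

Answer: C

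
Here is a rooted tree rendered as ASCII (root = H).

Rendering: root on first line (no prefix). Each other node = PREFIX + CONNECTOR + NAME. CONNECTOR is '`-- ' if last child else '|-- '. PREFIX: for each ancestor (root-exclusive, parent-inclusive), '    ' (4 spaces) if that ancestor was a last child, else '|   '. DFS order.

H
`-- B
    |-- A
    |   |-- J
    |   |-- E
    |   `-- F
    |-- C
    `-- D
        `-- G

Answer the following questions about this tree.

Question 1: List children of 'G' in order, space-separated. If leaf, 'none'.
Answer: none

Derivation:
Node G's children (from adjacency): (leaf)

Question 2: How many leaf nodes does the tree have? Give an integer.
Leaves (nodes with no children): C, E, F, G, J

Answer: 5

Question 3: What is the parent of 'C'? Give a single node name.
Answer: B

Derivation:
Scan adjacency: C appears as child of B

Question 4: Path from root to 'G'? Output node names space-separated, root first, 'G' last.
Walk down from root: H -> B -> D -> G

Answer: H B D G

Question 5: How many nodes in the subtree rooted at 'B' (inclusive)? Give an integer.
Subtree rooted at B contains: A, B, C, D, E, F, G, J
Count = 8

Answer: 8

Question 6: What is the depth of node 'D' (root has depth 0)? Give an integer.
Path from root to D: H -> B -> D
Depth = number of edges = 2

Answer: 2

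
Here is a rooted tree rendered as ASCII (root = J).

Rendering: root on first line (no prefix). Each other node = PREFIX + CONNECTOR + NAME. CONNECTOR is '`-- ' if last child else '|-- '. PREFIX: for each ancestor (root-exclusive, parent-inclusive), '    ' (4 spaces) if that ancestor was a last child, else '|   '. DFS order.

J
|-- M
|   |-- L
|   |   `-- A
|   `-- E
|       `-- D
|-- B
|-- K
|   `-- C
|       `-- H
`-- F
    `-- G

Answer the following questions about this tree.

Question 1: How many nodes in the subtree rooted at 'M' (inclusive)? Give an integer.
Subtree rooted at M contains: A, D, E, L, M
Count = 5

Answer: 5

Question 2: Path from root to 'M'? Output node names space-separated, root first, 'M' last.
Answer: J M

Derivation:
Walk down from root: J -> M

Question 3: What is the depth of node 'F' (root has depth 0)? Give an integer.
Answer: 1

Derivation:
Path from root to F: J -> F
Depth = number of edges = 1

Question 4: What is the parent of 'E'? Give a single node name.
Scan adjacency: E appears as child of M

Answer: M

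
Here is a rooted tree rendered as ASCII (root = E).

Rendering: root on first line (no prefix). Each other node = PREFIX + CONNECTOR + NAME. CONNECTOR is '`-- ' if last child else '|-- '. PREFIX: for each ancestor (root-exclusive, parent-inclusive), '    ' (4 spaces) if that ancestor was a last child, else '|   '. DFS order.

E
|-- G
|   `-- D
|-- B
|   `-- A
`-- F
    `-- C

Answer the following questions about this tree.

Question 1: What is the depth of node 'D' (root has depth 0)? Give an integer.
Answer: 2

Derivation:
Path from root to D: E -> G -> D
Depth = number of edges = 2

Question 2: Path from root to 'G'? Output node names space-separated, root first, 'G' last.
Walk down from root: E -> G

Answer: E G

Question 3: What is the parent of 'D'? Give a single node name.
Scan adjacency: D appears as child of G

Answer: G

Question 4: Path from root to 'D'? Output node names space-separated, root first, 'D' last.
Walk down from root: E -> G -> D

Answer: E G D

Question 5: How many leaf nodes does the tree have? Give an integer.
Answer: 3

Derivation:
Leaves (nodes with no children): A, C, D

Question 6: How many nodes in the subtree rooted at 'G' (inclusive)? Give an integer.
Answer: 2

Derivation:
Subtree rooted at G contains: D, G
Count = 2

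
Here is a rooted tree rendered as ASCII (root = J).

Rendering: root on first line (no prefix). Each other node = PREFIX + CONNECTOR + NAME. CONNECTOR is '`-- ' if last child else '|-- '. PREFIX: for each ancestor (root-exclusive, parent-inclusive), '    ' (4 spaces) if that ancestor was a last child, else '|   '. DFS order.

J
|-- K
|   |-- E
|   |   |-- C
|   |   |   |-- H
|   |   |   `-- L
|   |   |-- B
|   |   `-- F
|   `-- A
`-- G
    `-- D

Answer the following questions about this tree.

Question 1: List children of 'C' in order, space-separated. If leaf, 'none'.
Node C's children (from adjacency): H, L

Answer: H L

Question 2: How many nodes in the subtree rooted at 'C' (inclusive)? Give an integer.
Answer: 3

Derivation:
Subtree rooted at C contains: C, H, L
Count = 3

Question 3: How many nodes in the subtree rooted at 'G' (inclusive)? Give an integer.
Subtree rooted at G contains: D, G
Count = 2

Answer: 2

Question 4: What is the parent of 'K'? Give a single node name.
Answer: J

Derivation:
Scan adjacency: K appears as child of J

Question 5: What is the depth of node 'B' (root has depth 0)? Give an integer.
Path from root to B: J -> K -> E -> B
Depth = number of edges = 3

Answer: 3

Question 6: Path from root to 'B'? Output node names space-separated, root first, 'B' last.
Walk down from root: J -> K -> E -> B

Answer: J K E B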